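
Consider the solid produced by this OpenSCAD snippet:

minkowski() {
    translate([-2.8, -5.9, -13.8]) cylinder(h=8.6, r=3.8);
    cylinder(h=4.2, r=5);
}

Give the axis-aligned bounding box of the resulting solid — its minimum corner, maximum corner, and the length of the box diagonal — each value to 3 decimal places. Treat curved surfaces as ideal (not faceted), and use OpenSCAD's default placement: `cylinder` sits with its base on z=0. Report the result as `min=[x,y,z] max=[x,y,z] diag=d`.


min=[-11.600,-14.700,-13.800] max=[6.000,2.900,-1.000] diag=27.989

A = translate([-2.8, -5.9, -13.8]) cylinder(h=8.6, r=3.8) → bbox [-6.6,-9.7,-13.8] .. [1,-2.1,-5.2]
B = cylinder(h=4.2, r=5) → bbox [-5,-5,0] .. [5,5,4.2]
lo = A.lo+B.lo = [-6.6-5, -9.7-5, -13.8+0] = [-11.600,-14.700,-13.800]
hi = A.hi+B.hi = [1+5, -2.1+5, -5.2+4.2] = [6.000,2.900,-1.000]
diag = √(17.6²+17.6²+12.8²) = √783.36 = 27.989


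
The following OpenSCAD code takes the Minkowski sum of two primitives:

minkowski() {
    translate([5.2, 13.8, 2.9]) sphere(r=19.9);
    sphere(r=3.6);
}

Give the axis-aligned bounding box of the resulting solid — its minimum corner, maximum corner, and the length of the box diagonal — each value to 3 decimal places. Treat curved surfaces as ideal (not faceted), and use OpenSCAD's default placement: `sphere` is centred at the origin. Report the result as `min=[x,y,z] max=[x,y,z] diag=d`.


A = translate([5.2, 13.8, 2.9]) sphere(r=19.9) → bbox [-14.7,-6.1,-17] .. [25.1,33.7,22.8]
B = sphere(r=3.6) → bbox [-3.6,-3.6,-3.6] .. [3.6,3.6,3.6]
lo = A.lo+B.lo = [-14.7-3.6, -6.1-3.6, -17-3.6] = [-18.300,-9.700,-20.600]
hi = A.hi+B.hi = [25.1+3.6, 33.7+3.6, 22.8+3.6] = [28.700,37.300,26.400]
diag = √(47²+47²+47²) = √6627 = 81.406

min=[-18.300,-9.700,-20.600] max=[28.700,37.300,26.400] diag=81.406


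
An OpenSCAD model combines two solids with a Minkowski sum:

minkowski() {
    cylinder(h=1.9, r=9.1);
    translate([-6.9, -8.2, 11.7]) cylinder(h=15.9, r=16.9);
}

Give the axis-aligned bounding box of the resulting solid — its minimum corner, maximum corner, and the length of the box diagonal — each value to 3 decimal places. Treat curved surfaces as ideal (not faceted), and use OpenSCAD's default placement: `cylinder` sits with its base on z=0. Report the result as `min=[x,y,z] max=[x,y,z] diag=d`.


A = translate([-6.9, -8.2, 11.7]) cylinder(h=15.9, r=16.9) → bbox [-23.8,-25.1,11.7] .. [10,8.7,27.6]
B = cylinder(h=1.9, r=9.1) → bbox [-9.1,-9.1,0] .. [9.1,9.1,1.9]
lo = A.lo+B.lo = [-23.8-9.1, -25.1-9.1, 11.7+0] = [-32.900,-34.200,11.700]
hi = A.hi+B.hi = [10+9.1, 8.7+9.1, 27.6+1.9] = [19.100,17.800,29.500]
diag = √(52²+52²+17.8²) = √5724.84 = 75.663

min=[-32.900,-34.200,11.700] max=[19.100,17.800,29.500] diag=75.663


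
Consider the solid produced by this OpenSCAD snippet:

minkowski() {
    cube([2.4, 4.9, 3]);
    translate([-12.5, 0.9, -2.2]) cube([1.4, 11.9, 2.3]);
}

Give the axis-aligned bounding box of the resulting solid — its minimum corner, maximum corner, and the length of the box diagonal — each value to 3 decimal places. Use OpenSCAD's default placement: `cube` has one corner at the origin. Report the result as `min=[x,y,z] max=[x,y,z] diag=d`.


A = translate([-12.5, 0.9, -2.2]) cube([1.4, 11.9, 2.3]) → bbox [-12.5,0.9,-2.2] .. [-11.1,12.8,0.1]
B = cube([2.4, 4.9, 3]) → bbox [0,0,0] .. [2.4,4.9,3]
lo = A.lo+B.lo = [-12.5+0, 0.9+0, -2.2+0] = [-12.500,0.900,-2.200]
hi = A.hi+B.hi = [-11.1+2.4, 12.8+4.9, 0.1+3] = [-8.700,17.700,3.100]
diag = √(3.8²+16.8²+5.3²) = √324.77 = 18.021

min=[-12.500,0.900,-2.200] max=[-8.700,17.700,3.100] diag=18.021


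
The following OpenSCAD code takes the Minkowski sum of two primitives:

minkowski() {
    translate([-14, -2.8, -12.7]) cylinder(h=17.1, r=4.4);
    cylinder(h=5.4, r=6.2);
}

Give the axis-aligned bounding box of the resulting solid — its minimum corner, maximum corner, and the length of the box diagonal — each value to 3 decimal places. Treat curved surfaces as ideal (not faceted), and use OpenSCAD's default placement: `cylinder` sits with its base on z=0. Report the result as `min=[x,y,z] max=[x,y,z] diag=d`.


min=[-24.600,-13.400,-12.700] max=[-3.400,7.800,9.800] diag=37.485

A = translate([-14, -2.8, -12.7]) cylinder(h=17.1, r=4.4) → bbox [-18.4,-7.2,-12.7] .. [-9.6,1.6,4.4]
B = cylinder(h=5.4, r=6.2) → bbox [-6.2,-6.2,0] .. [6.2,6.2,5.4]
lo = A.lo+B.lo = [-18.4-6.2, -7.2-6.2, -12.7+0] = [-24.600,-13.400,-12.700]
hi = A.hi+B.hi = [-9.6+6.2, 1.6+6.2, 4.4+5.4] = [-3.400,7.800,9.800]
diag = √(21.2²+21.2²+22.5²) = √1405.13 = 37.485


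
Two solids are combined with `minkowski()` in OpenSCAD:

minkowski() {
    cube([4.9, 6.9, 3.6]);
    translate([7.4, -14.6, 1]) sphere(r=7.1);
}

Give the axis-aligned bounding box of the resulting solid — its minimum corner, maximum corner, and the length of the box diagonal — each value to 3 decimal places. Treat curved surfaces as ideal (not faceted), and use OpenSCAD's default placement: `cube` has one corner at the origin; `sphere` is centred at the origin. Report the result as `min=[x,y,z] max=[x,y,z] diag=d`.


min=[0.300,-21.700,-6.100] max=[19.400,-0.600,11.700] diag=33.569

A = translate([7.4, -14.6, 1]) sphere(r=7.1) → bbox [0.3,-21.7,-6.1] .. [14.5,-7.5,8.1]
B = cube([4.9, 6.9, 3.6]) → bbox [0,0,0] .. [4.9,6.9,3.6]
lo = A.lo+B.lo = [0.3+0, -21.7+0, -6.1+0] = [0.300,-21.700,-6.100]
hi = A.hi+B.hi = [14.5+4.9, -7.5+6.9, 8.1+3.6] = [19.400,-0.600,11.700]
diag = √(19.1²+21.1²+17.8²) = √1126.86 = 33.569


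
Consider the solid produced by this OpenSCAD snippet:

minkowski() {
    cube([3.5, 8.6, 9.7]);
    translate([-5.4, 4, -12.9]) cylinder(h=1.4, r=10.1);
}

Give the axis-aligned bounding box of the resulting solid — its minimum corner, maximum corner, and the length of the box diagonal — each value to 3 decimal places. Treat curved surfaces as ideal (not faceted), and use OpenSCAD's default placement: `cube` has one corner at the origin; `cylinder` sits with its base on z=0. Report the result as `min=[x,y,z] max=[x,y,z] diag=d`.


A = translate([-5.4, 4, -12.9]) cylinder(h=1.4, r=10.1) → bbox [-15.5,-6.1,-12.9] .. [4.7,14.1,-11.5]
B = cube([3.5, 8.6, 9.7]) → bbox [0,0,0] .. [3.5,8.6,9.7]
lo = A.lo+B.lo = [-15.5+0, -6.1+0, -12.9+0] = [-15.500,-6.100,-12.900]
hi = A.hi+B.hi = [4.7+3.5, 14.1+8.6, -11.5+9.7] = [8.200,22.700,-1.800]
diag = √(23.7²+28.8²+11.1²) = √1514.34 = 38.915

min=[-15.500,-6.100,-12.900] max=[8.200,22.700,-1.800] diag=38.915


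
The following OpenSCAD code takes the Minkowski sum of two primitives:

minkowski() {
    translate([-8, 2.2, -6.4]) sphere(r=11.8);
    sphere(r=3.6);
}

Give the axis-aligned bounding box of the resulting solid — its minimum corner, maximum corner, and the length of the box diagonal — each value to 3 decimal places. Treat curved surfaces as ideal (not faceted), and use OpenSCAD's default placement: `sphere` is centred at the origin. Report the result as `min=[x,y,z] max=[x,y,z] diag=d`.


A = translate([-8, 2.2, -6.4]) sphere(r=11.8) → bbox [-19.8,-9.6,-18.2] .. [3.8,14,5.4]
B = sphere(r=3.6) → bbox [-3.6,-3.6,-3.6] .. [3.6,3.6,3.6]
lo = A.lo+B.lo = [-19.8-3.6, -9.6-3.6, -18.2-3.6] = [-23.400,-13.200,-21.800]
hi = A.hi+B.hi = [3.8+3.6, 14+3.6, 5.4+3.6] = [7.400,17.600,9.000]
diag = √(30.8²+30.8²+30.8²) = √2845.92 = 53.347

min=[-23.400,-13.200,-21.800] max=[7.400,17.600,9.000] diag=53.347


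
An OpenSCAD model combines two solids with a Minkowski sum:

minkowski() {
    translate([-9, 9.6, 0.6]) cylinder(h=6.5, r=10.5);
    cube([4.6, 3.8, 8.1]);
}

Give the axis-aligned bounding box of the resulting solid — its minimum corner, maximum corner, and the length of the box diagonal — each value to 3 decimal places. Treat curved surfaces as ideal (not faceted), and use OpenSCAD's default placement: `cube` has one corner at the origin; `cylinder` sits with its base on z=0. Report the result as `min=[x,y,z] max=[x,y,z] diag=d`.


min=[-19.500,-0.900,0.600] max=[6.100,23.900,15.200] diag=38.517

A = translate([-9, 9.6, 0.6]) cylinder(h=6.5, r=10.5) → bbox [-19.5,-0.9,0.6] .. [1.5,20.1,7.1]
B = cube([4.6, 3.8, 8.1]) → bbox [0,0,0] .. [4.6,3.8,8.1]
lo = A.lo+B.lo = [-19.5+0, -0.9+0, 0.6+0] = [-19.500,-0.900,0.600]
hi = A.hi+B.hi = [1.5+4.6, 20.1+3.8, 7.1+8.1] = [6.100,23.900,15.200]
diag = √(25.6²+24.8²+14.6²) = √1483.56 = 38.517


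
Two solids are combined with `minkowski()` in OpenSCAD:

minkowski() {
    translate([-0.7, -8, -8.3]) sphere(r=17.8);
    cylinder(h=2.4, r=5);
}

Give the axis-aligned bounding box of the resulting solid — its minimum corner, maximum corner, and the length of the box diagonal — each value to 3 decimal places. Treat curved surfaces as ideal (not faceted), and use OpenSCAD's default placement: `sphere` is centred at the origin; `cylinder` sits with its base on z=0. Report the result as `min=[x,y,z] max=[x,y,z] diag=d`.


min=[-23.500,-30.800,-26.100] max=[22.100,14.800,11.900] diag=74.851

A = translate([-0.7, -8, -8.3]) sphere(r=17.8) → bbox [-18.5,-25.8,-26.1] .. [17.1,9.8,9.5]
B = cylinder(h=2.4, r=5) → bbox [-5,-5,0] .. [5,5,2.4]
lo = A.lo+B.lo = [-18.5-5, -25.8-5, -26.1+0] = [-23.500,-30.800,-26.100]
hi = A.hi+B.hi = [17.1+5, 9.8+5, 9.5+2.4] = [22.100,14.800,11.900]
diag = √(45.6²+45.6²+38²) = √5602.72 = 74.851


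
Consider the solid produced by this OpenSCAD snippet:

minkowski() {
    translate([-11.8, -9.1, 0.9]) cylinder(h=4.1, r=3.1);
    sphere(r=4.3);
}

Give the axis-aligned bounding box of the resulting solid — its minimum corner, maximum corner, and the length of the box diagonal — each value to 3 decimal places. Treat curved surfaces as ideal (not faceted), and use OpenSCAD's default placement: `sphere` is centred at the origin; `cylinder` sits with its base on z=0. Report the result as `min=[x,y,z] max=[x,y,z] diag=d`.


A = translate([-11.8, -9.1, 0.9]) cylinder(h=4.1, r=3.1) → bbox [-14.9,-12.2,0.9] .. [-8.7,-6,5]
B = sphere(r=4.3) → bbox [-4.3,-4.3,-4.3] .. [4.3,4.3,4.3]
lo = A.lo+B.lo = [-14.9-4.3, -12.2-4.3, 0.9-4.3] = [-19.200,-16.500,-3.400]
hi = A.hi+B.hi = [-8.7+4.3, -6+4.3, 5+4.3] = [-4.400,-1.700,9.300]
diag = √(14.8²+14.8²+12.7²) = √599.37 = 24.482

min=[-19.200,-16.500,-3.400] max=[-4.400,-1.700,9.300] diag=24.482


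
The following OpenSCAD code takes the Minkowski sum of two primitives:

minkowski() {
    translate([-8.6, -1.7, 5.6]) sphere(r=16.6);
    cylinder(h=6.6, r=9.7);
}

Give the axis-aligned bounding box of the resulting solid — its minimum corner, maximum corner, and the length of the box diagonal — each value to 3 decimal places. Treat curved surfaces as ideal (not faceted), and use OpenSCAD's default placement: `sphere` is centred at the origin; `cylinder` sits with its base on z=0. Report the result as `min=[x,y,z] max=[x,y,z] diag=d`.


A = translate([-8.6, -1.7, 5.6]) sphere(r=16.6) → bbox [-25.2,-18.3,-11] .. [8,14.9,22.2]
B = cylinder(h=6.6, r=9.7) → bbox [-9.7,-9.7,0] .. [9.7,9.7,6.6]
lo = A.lo+B.lo = [-25.2-9.7, -18.3-9.7, -11+0] = [-34.900,-28.000,-11.000]
hi = A.hi+B.hi = [8+9.7, 14.9+9.7, 22.2+6.6] = [17.700,24.600,28.800]
diag = √(52.6²+52.6²+39.8²) = √7117.56 = 84.366

min=[-34.900,-28.000,-11.000] max=[17.700,24.600,28.800] diag=84.366


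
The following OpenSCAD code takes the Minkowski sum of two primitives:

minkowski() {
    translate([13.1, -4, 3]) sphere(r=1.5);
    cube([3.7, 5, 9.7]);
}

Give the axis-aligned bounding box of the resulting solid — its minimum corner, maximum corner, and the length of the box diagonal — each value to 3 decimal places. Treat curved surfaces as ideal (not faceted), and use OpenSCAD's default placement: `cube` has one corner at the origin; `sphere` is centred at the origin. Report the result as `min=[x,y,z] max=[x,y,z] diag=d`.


min=[11.600,-5.500,1.500] max=[18.300,2.500,14.200] diag=16.437

A = translate([13.1, -4, 3]) sphere(r=1.5) → bbox [11.6,-5.5,1.5] .. [14.6,-2.5,4.5]
B = cube([3.7, 5, 9.7]) → bbox [0,0,0] .. [3.7,5,9.7]
lo = A.lo+B.lo = [11.6+0, -5.5+0, 1.5+0] = [11.600,-5.500,1.500]
hi = A.hi+B.hi = [14.6+3.7, -2.5+5, 4.5+9.7] = [18.300,2.500,14.200]
diag = √(6.7²+8²+12.7²) = √270.18 = 16.437


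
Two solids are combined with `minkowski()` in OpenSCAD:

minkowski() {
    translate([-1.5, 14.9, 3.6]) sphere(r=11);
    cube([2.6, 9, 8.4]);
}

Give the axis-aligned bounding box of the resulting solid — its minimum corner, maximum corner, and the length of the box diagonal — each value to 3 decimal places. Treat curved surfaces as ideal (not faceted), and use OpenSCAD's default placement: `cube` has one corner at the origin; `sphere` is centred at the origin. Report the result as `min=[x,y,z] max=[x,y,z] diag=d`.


min=[-12.500,3.900,-7.400] max=[12.100,34.900,23.000] diag=49.903

A = translate([-1.5, 14.9, 3.6]) sphere(r=11) → bbox [-12.5,3.9,-7.4] .. [9.5,25.9,14.6]
B = cube([2.6, 9, 8.4]) → bbox [0,0,0] .. [2.6,9,8.4]
lo = A.lo+B.lo = [-12.5+0, 3.9+0, -7.4+0] = [-12.500,3.900,-7.400]
hi = A.hi+B.hi = [9.5+2.6, 25.9+9, 14.6+8.4] = [12.100,34.900,23.000]
diag = √(24.6²+31²+30.4²) = √2490.32 = 49.903


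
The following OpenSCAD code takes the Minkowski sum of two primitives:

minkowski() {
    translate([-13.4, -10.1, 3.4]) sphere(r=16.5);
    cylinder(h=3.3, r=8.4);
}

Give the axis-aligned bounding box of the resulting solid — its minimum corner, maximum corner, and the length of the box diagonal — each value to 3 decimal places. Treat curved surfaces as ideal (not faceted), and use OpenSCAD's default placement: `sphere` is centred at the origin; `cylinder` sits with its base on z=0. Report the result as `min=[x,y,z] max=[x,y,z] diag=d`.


A = translate([-13.4, -10.1, 3.4]) sphere(r=16.5) → bbox [-29.9,-26.6,-13.1] .. [3.1,6.4,19.9]
B = cylinder(h=3.3, r=8.4) → bbox [-8.4,-8.4,0] .. [8.4,8.4,3.3]
lo = A.lo+B.lo = [-29.9-8.4, -26.6-8.4, -13.1+0] = [-38.300,-35.000,-13.100]
hi = A.hi+B.hi = [3.1+8.4, 6.4+8.4, 19.9+3.3] = [11.500,14.800,23.200]
diag = √(49.8²+49.8²+36.3²) = √6277.77 = 79.232

min=[-38.300,-35.000,-13.100] max=[11.500,14.800,23.200] diag=79.232


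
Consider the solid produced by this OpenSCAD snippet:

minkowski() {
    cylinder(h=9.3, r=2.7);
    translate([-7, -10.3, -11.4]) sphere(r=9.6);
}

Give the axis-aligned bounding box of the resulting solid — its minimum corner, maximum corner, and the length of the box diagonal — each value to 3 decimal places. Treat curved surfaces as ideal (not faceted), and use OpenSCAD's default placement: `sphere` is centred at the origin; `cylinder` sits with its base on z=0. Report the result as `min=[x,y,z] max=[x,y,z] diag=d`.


A = translate([-7, -10.3, -11.4]) sphere(r=9.6) → bbox [-16.6,-19.9,-21] .. [2.6,-0.7,-1.8]
B = cylinder(h=9.3, r=2.7) → bbox [-2.7,-2.7,0] .. [2.7,2.7,9.3]
lo = A.lo+B.lo = [-16.6-2.7, -19.9-2.7, -21+0] = [-19.300,-22.600,-21.000]
hi = A.hi+B.hi = [2.6+2.7, -0.7+2.7, -1.8+9.3] = [5.300,2.000,7.500]
diag = √(24.6²+24.6²+28.5²) = √2022.57 = 44.973

min=[-19.300,-22.600,-21.000] max=[5.300,2.000,7.500] diag=44.973


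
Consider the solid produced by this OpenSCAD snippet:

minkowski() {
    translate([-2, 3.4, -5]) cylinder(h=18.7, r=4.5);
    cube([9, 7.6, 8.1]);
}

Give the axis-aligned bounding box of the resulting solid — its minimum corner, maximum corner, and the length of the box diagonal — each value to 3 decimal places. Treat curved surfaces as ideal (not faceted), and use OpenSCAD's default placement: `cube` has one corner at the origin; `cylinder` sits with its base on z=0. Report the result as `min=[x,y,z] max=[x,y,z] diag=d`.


A = translate([-2, 3.4, -5]) cylinder(h=18.7, r=4.5) → bbox [-6.5,-1.1,-5] .. [2.5,7.9,13.7]
B = cube([9, 7.6, 8.1]) → bbox [0,0,0] .. [9,7.6,8.1]
lo = A.lo+B.lo = [-6.5+0, -1.1+0, -5+0] = [-6.500,-1.100,-5.000]
hi = A.hi+B.hi = [2.5+9, 7.9+7.6, 13.7+8.1] = [11.500,15.500,21.800]
diag = √(18²+16.6²+26.8²) = √1317.8 = 36.302

min=[-6.500,-1.100,-5.000] max=[11.500,15.500,21.800] diag=36.302


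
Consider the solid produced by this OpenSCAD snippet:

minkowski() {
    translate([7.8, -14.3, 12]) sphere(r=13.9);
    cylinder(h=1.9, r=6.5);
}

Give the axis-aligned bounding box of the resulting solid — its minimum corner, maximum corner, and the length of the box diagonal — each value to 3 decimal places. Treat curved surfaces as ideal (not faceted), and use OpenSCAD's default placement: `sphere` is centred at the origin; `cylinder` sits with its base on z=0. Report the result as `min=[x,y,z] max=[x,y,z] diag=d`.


min=[-12.600,-34.700,-1.900] max=[28.200,6.100,27.800] diag=64.895

A = translate([7.8, -14.3, 12]) sphere(r=13.9) → bbox [-6.1,-28.2,-1.9] .. [21.7,-0.4,25.9]
B = cylinder(h=1.9, r=6.5) → bbox [-6.5,-6.5,0] .. [6.5,6.5,1.9]
lo = A.lo+B.lo = [-6.1-6.5, -28.2-6.5, -1.9+0] = [-12.600,-34.700,-1.900]
hi = A.hi+B.hi = [21.7+6.5, -0.4+6.5, 25.9+1.9] = [28.200,6.100,27.800]
diag = √(40.8²+40.8²+29.7²) = √4211.37 = 64.895


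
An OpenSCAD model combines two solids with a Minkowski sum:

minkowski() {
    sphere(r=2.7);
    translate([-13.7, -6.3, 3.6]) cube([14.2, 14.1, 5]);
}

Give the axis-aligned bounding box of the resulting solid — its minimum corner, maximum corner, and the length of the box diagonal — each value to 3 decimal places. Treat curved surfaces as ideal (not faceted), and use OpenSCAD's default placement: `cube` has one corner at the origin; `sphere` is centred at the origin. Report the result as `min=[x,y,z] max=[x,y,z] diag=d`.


A = translate([-13.7, -6.3, 3.6]) cube([14.2, 14.1, 5]) → bbox [-13.7,-6.3,3.6] .. [0.5,7.8,8.6]
B = sphere(r=2.7) → bbox [-2.7,-2.7,-2.7] .. [2.7,2.7,2.7]
lo = A.lo+B.lo = [-13.7-2.7, -6.3-2.7, 3.6-2.7] = [-16.400,-9.000,0.900]
hi = A.hi+B.hi = [0.5+2.7, 7.8+2.7, 8.6+2.7] = [3.200,10.500,11.300]
diag = √(19.6²+19.5²+10.4²) = √872.57 = 29.539

min=[-16.400,-9.000,0.900] max=[3.200,10.500,11.300] diag=29.539


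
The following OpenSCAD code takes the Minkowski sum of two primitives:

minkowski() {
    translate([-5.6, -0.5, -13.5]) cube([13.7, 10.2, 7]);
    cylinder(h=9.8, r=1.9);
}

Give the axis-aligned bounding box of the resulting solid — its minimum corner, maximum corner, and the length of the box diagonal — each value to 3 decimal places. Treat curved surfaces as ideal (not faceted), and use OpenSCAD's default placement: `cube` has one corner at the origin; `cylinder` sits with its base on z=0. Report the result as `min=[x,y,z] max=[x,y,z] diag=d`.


A = translate([-5.6, -0.5, -13.5]) cube([13.7, 10.2, 7]) → bbox [-5.6,-0.5,-13.5] .. [8.1,9.7,-6.5]
B = cylinder(h=9.8, r=1.9) → bbox [-1.9,-1.9,0] .. [1.9,1.9,9.8]
lo = A.lo+B.lo = [-5.6-1.9, -0.5-1.9, -13.5+0] = [-7.500,-2.400,-13.500]
hi = A.hi+B.hi = [8.1+1.9, 9.7+1.9, -6.5+9.8] = [10.000,11.600,3.300]
diag = √(17.5²+14²+16.8²) = √784.49 = 28.009

min=[-7.500,-2.400,-13.500] max=[10.000,11.600,3.300] diag=28.009


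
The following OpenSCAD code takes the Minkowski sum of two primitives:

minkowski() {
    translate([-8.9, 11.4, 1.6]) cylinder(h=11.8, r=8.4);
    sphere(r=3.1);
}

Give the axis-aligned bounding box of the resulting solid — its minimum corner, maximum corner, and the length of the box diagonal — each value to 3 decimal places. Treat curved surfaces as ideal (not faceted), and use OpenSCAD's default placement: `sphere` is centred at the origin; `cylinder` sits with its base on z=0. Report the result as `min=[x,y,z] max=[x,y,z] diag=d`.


A = translate([-8.9, 11.4, 1.6]) cylinder(h=11.8, r=8.4) → bbox [-17.3,3,1.6] .. [-0.5,19.8,13.4]
B = sphere(r=3.1) → bbox [-3.1,-3.1,-3.1] .. [3.1,3.1,3.1]
lo = A.lo+B.lo = [-17.3-3.1, 3-3.1, 1.6-3.1] = [-20.400,-0.100,-1.500]
hi = A.hi+B.hi = [-0.5+3.1, 19.8+3.1, 13.4+3.1] = [2.600,22.900,16.500]
diag = √(23²+23²+18²) = √1382 = 37.175

min=[-20.400,-0.100,-1.500] max=[2.600,22.900,16.500] diag=37.175


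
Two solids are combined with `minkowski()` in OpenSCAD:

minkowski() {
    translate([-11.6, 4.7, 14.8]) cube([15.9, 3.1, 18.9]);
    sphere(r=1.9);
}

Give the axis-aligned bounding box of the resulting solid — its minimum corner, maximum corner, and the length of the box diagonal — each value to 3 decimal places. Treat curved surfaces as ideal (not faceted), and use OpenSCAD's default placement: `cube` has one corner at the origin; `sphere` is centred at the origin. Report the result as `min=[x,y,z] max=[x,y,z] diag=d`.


A = translate([-11.6, 4.7, 14.8]) cube([15.9, 3.1, 18.9]) → bbox [-11.6,4.7,14.8] .. [4.3,7.8,33.7]
B = sphere(r=1.9) → bbox [-1.9,-1.9,-1.9] .. [1.9,1.9,1.9]
lo = A.lo+B.lo = [-11.6-1.9, 4.7-1.9, 14.8-1.9] = [-13.500,2.800,12.900]
hi = A.hi+B.hi = [4.3+1.9, 7.8+1.9, 33.7+1.9] = [6.200,9.700,35.600]
diag = √(19.7²+6.9²+22.7²) = √950.99 = 30.838

min=[-13.500,2.800,12.900] max=[6.200,9.700,35.600] diag=30.838


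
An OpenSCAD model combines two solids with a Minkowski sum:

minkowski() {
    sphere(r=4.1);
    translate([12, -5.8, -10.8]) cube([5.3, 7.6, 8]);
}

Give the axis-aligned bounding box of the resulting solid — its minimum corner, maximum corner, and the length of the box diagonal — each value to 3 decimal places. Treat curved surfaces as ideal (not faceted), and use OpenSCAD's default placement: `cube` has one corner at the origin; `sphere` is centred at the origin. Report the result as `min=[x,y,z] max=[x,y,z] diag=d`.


min=[7.900,-9.900,-14.900] max=[21.400,5.900,1.300] diag=26.350

A = translate([12, -5.8, -10.8]) cube([5.3, 7.6, 8]) → bbox [12,-5.8,-10.8] .. [17.3,1.8,-2.8]
B = sphere(r=4.1) → bbox [-4.1,-4.1,-4.1] .. [4.1,4.1,4.1]
lo = A.lo+B.lo = [12-4.1, -5.8-4.1, -10.8-4.1] = [7.900,-9.900,-14.900]
hi = A.hi+B.hi = [17.3+4.1, 1.8+4.1, -2.8+4.1] = [21.400,5.900,1.300]
diag = √(13.5²+15.8²+16.2²) = √694.33 = 26.350


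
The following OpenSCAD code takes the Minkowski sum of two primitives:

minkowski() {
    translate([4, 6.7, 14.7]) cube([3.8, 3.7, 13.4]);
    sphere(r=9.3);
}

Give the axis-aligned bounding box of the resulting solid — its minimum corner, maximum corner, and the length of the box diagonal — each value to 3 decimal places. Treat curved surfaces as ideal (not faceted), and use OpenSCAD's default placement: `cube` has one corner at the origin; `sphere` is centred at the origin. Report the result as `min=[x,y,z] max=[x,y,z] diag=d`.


min=[-5.300,-2.600,5.400] max=[17.100,19.700,37.400] diag=44.978

A = translate([4, 6.7, 14.7]) cube([3.8, 3.7, 13.4]) → bbox [4,6.7,14.7] .. [7.8,10.4,28.1]
B = sphere(r=9.3) → bbox [-9.3,-9.3,-9.3] .. [9.3,9.3,9.3]
lo = A.lo+B.lo = [4-9.3, 6.7-9.3, 14.7-9.3] = [-5.300,-2.600,5.400]
hi = A.hi+B.hi = [7.8+9.3, 10.4+9.3, 28.1+9.3] = [17.100,19.700,37.400]
diag = √(22.4²+22.3²+32²) = √2023.05 = 44.978


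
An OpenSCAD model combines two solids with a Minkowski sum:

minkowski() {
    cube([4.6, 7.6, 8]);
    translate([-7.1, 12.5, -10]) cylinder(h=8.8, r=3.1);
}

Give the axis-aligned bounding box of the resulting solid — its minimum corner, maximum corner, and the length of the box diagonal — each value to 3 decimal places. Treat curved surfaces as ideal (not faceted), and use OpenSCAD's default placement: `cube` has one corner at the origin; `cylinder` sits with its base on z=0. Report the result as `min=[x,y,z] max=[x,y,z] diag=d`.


min=[-10.200,9.400,-10.000] max=[0.600,23.200,6.800] diag=24.276

A = translate([-7.1, 12.5, -10]) cylinder(h=8.8, r=3.1) → bbox [-10.2,9.4,-10] .. [-4,15.6,-1.2]
B = cube([4.6, 7.6, 8]) → bbox [0,0,0] .. [4.6,7.6,8]
lo = A.lo+B.lo = [-10.2+0, 9.4+0, -10+0] = [-10.200,9.400,-10.000]
hi = A.hi+B.hi = [-4+4.6, 15.6+7.6, -1.2+8] = [0.600,23.200,6.800]
diag = √(10.8²+13.8²+16.8²) = √589.32 = 24.276


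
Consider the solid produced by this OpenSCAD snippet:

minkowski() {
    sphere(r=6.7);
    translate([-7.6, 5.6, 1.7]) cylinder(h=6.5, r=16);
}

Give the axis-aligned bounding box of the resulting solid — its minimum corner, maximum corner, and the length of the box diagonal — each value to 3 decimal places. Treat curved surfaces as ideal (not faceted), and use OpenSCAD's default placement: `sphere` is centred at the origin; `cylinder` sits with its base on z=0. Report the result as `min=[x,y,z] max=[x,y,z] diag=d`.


A = translate([-7.6, 5.6, 1.7]) cylinder(h=6.5, r=16) → bbox [-23.6,-10.4,1.7] .. [8.4,21.6,8.2]
B = sphere(r=6.7) → bbox [-6.7,-6.7,-6.7] .. [6.7,6.7,6.7]
lo = A.lo+B.lo = [-23.6-6.7, -10.4-6.7, 1.7-6.7] = [-30.300,-17.100,-5.000]
hi = A.hi+B.hi = [8.4+6.7, 21.6+6.7, 8.2+6.7] = [15.100,28.300,14.900]
diag = √(45.4²+45.4²+19.9²) = √4518.33 = 67.219

min=[-30.300,-17.100,-5.000] max=[15.100,28.300,14.900] diag=67.219


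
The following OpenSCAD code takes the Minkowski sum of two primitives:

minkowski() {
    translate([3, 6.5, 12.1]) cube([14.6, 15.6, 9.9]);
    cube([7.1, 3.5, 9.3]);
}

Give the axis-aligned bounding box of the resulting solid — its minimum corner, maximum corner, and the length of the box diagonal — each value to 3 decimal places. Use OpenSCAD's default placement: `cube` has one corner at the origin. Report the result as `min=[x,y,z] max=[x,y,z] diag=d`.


A = translate([3, 6.5, 12.1]) cube([14.6, 15.6, 9.9]) → bbox [3,6.5,12.1] .. [17.6,22.1,22]
B = cube([7.1, 3.5, 9.3]) → bbox [0,0,0] .. [7.1,3.5,9.3]
lo = A.lo+B.lo = [3+0, 6.5+0, 12.1+0] = [3.000,6.500,12.100]
hi = A.hi+B.hi = [17.6+7.1, 22.1+3.5, 22+9.3] = [24.700,25.600,31.300]
diag = √(21.7²+19.1²+19.2²) = √1204.34 = 34.704

min=[3.000,6.500,12.100] max=[24.700,25.600,31.300] diag=34.704


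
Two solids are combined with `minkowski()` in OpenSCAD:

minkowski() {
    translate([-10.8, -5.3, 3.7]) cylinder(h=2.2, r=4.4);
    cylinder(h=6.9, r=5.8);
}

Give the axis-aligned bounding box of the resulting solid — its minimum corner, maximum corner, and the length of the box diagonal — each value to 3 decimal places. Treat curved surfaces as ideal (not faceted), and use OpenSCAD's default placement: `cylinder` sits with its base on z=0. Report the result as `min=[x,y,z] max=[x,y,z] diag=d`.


A = translate([-10.8, -5.3, 3.7]) cylinder(h=2.2, r=4.4) → bbox [-15.2,-9.7,3.7] .. [-6.4,-0.9,5.9]
B = cylinder(h=6.9, r=5.8) → bbox [-5.8,-5.8,0] .. [5.8,5.8,6.9]
lo = A.lo+B.lo = [-15.2-5.8, -9.7-5.8, 3.7+0] = [-21.000,-15.500,3.700]
hi = A.hi+B.hi = [-6.4+5.8, -0.9+5.8, 5.9+6.9] = [-0.600,4.900,12.800]
diag = √(20.4²+20.4²+9.1²) = √915.13 = 30.251

min=[-21.000,-15.500,3.700] max=[-0.600,4.900,12.800] diag=30.251


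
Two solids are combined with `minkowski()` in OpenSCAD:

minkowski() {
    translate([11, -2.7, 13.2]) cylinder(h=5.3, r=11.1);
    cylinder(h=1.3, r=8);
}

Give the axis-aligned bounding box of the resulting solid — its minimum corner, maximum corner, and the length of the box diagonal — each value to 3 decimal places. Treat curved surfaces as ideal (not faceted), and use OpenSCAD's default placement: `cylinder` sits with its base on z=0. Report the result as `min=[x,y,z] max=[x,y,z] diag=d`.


A = translate([11, -2.7, 13.2]) cylinder(h=5.3, r=11.1) → bbox [-0.1,-13.8,13.2] .. [22.1,8.4,18.5]
B = cylinder(h=1.3, r=8) → bbox [-8,-8,0] .. [8,8,1.3]
lo = A.lo+B.lo = [-0.1-8, -13.8-8, 13.2+0] = [-8.100,-21.800,13.200]
hi = A.hi+B.hi = [22.1+8, 8.4+8, 18.5+1.3] = [30.100,16.400,19.800]
diag = √(38.2²+38.2²+6.6²) = √2962.04 = 54.425

min=[-8.100,-21.800,13.200] max=[30.100,16.400,19.800] diag=54.425


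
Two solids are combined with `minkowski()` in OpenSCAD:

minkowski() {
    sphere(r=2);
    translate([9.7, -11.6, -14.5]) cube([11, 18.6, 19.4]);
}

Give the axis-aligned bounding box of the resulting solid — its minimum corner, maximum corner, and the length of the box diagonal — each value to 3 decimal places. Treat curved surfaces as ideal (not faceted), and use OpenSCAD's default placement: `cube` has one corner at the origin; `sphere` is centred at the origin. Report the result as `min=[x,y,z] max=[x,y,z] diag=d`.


A = translate([9.7, -11.6, -14.5]) cube([11, 18.6, 19.4]) → bbox [9.7,-11.6,-14.5] .. [20.7,7,4.9]
B = sphere(r=2) → bbox [-2,-2,-2] .. [2,2,2]
lo = A.lo+B.lo = [9.7-2, -11.6-2, -14.5-2] = [7.700,-13.600,-16.500]
hi = A.hi+B.hi = [20.7+2, 7+2, 4.9+2] = [22.700,9.000,6.900]
diag = √(15²+22.6²+23.4²) = √1283.32 = 35.823

min=[7.700,-13.600,-16.500] max=[22.700,9.000,6.900] diag=35.823


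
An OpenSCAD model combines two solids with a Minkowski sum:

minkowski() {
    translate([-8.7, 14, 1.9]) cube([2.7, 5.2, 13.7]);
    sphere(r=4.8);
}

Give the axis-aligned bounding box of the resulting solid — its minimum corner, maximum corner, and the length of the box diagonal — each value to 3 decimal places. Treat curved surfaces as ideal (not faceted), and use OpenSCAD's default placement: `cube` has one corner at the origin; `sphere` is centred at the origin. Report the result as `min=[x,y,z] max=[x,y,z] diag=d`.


min=[-13.500,9.200,-2.900] max=[-1.200,24.000,20.400] diag=30.220

A = translate([-8.7, 14, 1.9]) cube([2.7, 5.2, 13.7]) → bbox [-8.7,14,1.9] .. [-6,19.2,15.6]
B = sphere(r=4.8) → bbox [-4.8,-4.8,-4.8] .. [4.8,4.8,4.8]
lo = A.lo+B.lo = [-8.7-4.8, 14-4.8, 1.9-4.8] = [-13.500,9.200,-2.900]
hi = A.hi+B.hi = [-6+4.8, 19.2+4.8, 15.6+4.8] = [-1.200,24.000,20.400]
diag = √(12.3²+14.8²+23.3²) = √913.22 = 30.220


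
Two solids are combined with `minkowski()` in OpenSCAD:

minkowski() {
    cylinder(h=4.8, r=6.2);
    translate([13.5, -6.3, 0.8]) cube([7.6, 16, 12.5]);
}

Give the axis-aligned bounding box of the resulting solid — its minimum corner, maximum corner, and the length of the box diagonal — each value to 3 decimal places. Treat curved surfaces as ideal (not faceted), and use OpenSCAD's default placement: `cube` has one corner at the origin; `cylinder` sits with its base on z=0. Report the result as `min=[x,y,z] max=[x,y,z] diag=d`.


min=[7.300,-12.500,0.800] max=[27.300,15.900,18.100] diag=38.805

A = translate([13.5, -6.3, 0.8]) cube([7.6, 16, 12.5]) → bbox [13.5,-6.3,0.8] .. [21.1,9.7,13.3]
B = cylinder(h=4.8, r=6.2) → bbox [-6.2,-6.2,0] .. [6.2,6.2,4.8]
lo = A.lo+B.lo = [13.5-6.2, -6.3-6.2, 0.8+0] = [7.300,-12.500,0.800]
hi = A.hi+B.hi = [21.1+6.2, 9.7+6.2, 13.3+4.8] = [27.300,15.900,18.100]
diag = √(20²+28.4²+17.3²) = √1505.85 = 38.805


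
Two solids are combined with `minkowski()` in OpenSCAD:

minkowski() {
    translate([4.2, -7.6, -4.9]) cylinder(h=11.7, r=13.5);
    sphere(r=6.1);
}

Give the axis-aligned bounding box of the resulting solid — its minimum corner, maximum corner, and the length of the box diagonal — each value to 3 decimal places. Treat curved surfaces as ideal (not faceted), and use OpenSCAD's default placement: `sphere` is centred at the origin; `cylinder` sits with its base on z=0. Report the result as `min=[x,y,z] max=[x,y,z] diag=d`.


A = translate([4.2, -7.6, -4.9]) cylinder(h=11.7, r=13.5) → bbox [-9.3,-21.1,-4.9] .. [17.7,5.9,6.8]
B = sphere(r=6.1) → bbox [-6.1,-6.1,-6.1] .. [6.1,6.1,6.1]
lo = A.lo+B.lo = [-9.3-6.1, -21.1-6.1, -4.9-6.1] = [-15.400,-27.200,-11.000]
hi = A.hi+B.hi = [17.7+6.1, 5.9+6.1, 6.8+6.1] = [23.800,12.000,12.900]
diag = √(39.2²+39.2²+23.9²) = √3644.49 = 60.370

min=[-15.400,-27.200,-11.000] max=[23.800,12.000,12.900] diag=60.370


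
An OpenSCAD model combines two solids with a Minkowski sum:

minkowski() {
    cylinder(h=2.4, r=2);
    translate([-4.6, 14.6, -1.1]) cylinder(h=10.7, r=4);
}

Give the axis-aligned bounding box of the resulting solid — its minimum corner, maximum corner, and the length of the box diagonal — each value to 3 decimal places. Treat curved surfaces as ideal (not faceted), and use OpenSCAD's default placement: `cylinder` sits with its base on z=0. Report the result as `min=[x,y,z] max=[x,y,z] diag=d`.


min=[-10.600,8.600,-1.100] max=[1.400,20.600,12.000] diag=21.439

A = translate([-4.6, 14.6, -1.1]) cylinder(h=10.7, r=4) → bbox [-8.6,10.6,-1.1] .. [-0.6,18.6,9.6]
B = cylinder(h=2.4, r=2) → bbox [-2,-2,0] .. [2,2,2.4]
lo = A.lo+B.lo = [-8.6-2, 10.6-2, -1.1+0] = [-10.600,8.600,-1.100]
hi = A.hi+B.hi = [-0.6+2, 18.6+2, 9.6+2.4] = [1.400,20.600,12.000]
diag = √(12²+12²+13.1²) = √459.61 = 21.439


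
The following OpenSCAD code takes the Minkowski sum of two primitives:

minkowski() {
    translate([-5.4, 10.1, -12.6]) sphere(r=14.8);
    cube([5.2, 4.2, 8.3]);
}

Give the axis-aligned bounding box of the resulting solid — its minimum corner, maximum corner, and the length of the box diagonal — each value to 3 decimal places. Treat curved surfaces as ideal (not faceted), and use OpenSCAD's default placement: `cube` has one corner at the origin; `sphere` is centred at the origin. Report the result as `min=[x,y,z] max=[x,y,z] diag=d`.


min=[-20.200,-4.700,-27.400] max=[14.600,29.100,10.500] diag=61.562

A = translate([-5.4, 10.1, -12.6]) sphere(r=14.8) → bbox [-20.2,-4.7,-27.4] .. [9.4,24.9,2.2]
B = cube([5.2, 4.2, 8.3]) → bbox [0,0,0] .. [5.2,4.2,8.3]
lo = A.lo+B.lo = [-20.2+0, -4.7+0, -27.4+0] = [-20.200,-4.700,-27.400]
hi = A.hi+B.hi = [9.4+5.2, 24.9+4.2, 2.2+8.3] = [14.600,29.100,10.500]
diag = √(34.8²+33.8²+37.9²) = √3789.89 = 61.562


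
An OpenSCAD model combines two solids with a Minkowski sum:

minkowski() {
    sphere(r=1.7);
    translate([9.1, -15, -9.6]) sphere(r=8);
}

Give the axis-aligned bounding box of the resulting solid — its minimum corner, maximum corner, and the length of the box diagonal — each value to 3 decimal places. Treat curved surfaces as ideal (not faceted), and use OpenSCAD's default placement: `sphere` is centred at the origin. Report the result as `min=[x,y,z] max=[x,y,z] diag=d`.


A = translate([9.1, -15, -9.6]) sphere(r=8) → bbox [1.1,-23,-17.6] .. [17.1,-7,-1.6]
B = sphere(r=1.7) → bbox [-1.7,-1.7,-1.7] .. [1.7,1.7,1.7]
lo = A.lo+B.lo = [1.1-1.7, -23-1.7, -17.6-1.7] = [-0.600,-24.700,-19.300]
hi = A.hi+B.hi = [17.1+1.7, -7+1.7, -1.6+1.7] = [18.800,-5.300,0.100]
diag = √(19.4²+19.4²+19.4²) = √1129.08 = 33.602

min=[-0.600,-24.700,-19.300] max=[18.800,-5.300,0.100] diag=33.602


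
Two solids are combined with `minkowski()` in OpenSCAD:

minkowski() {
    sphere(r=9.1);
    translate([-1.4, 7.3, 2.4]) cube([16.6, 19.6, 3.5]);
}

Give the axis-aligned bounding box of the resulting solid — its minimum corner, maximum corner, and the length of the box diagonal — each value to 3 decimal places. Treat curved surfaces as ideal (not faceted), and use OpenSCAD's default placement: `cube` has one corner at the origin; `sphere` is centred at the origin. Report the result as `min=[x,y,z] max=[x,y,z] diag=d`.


min=[-10.500,-1.800,-6.700] max=[24.300,36.000,15.000] diag=55.774

A = translate([-1.4, 7.3, 2.4]) cube([16.6, 19.6, 3.5]) → bbox [-1.4,7.3,2.4] .. [15.2,26.9,5.9]
B = sphere(r=9.1) → bbox [-9.1,-9.1,-9.1] .. [9.1,9.1,9.1]
lo = A.lo+B.lo = [-1.4-9.1, 7.3-9.1, 2.4-9.1] = [-10.500,-1.800,-6.700]
hi = A.hi+B.hi = [15.2+9.1, 26.9+9.1, 5.9+9.1] = [24.300,36.000,15.000]
diag = √(34.8²+37.8²+21.7²) = √3110.77 = 55.774


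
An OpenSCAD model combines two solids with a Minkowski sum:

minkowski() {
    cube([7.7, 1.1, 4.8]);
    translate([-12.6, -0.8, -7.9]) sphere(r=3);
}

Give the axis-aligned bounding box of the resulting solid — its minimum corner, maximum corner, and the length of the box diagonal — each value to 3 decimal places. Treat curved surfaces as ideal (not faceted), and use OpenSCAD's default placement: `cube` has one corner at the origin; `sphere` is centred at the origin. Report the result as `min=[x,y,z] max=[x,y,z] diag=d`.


A = translate([-12.6, -0.8, -7.9]) sphere(r=3) → bbox [-15.6,-3.8,-10.9] .. [-9.6,2.2,-4.9]
B = cube([7.7, 1.1, 4.8]) → bbox [0,0,0] .. [7.7,1.1,4.8]
lo = A.lo+B.lo = [-15.6+0, -3.8+0, -10.9+0] = [-15.600,-3.800,-10.900]
hi = A.hi+B.hi = [-9.6+7.7, 2.2+1.1, -4.9+4.8] = [-1.900,3.300,-0.100]
diag = √(13.7²+7.1²+10.8²) = √354.74 = 18.835

min=[-15.600,-3.800,-10.900] max=[-1.900,3.300,-0.100] diag=18.835


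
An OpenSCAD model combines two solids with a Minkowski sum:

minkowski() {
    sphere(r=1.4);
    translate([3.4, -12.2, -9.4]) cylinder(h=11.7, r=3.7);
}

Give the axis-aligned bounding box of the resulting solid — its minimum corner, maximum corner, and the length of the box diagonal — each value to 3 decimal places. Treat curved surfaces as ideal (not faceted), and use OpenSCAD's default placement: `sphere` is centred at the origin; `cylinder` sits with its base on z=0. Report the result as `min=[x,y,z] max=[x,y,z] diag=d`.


A = translate([3.4, -12.2, -9.4]) cylinder(h=11.7, r=3.7) → bbox [-0.3,-15.9,-9.4] .. [7.1,-8.5,2.3]
B = sphere(r=1.4) → bbox [-1.4,-1.4,-1.4] .. [1.4,1.4,1.4]
lo = A.lo+B.lo = [-0.3-1.4, -15.9-1.4, -9.4-1.4] = [-1.700,-17.300,-10.800]
hi = A.hi+B.hi = [7.1+1.4, -8.5+1.4, 2.3+1.4] = [8.500,-7.100,3.700]
diag = √(10.2²+10.2²+14.5²) = √418.33 = 20.453

min=[-1.700,-17.300,-10.800] max=[8.500,-7.100,3.700] diag=20.453


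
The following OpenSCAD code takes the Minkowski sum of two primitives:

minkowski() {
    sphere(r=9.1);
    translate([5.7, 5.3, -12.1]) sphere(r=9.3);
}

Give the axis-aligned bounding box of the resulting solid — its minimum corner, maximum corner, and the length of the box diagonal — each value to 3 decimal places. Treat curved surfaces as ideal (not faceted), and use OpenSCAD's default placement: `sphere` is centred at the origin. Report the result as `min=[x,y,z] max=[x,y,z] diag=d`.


A = translate([5.7, 5.3, -12.1]) sphere(r=9.3) → bbox [-3.6,-4,-21.4] .. [15,14.6,-2.8]
B = sphere(r=9.1) → bbox [-9.1,-9.1,-9.1] .. [9.1,9.1,9.1]
lo = A.lo+B.lo = [-3.6-9.1, -4-9.1, -21.4-9.1] = [-12.700,-13.100,-30.500]
hi = A.hi+B.hi = [15+9.1, 14.6+9.1, -2.8+9.1] = [24.100,23.700,6.300]
diag = √(36.8²+36.8²+36.8²) = √4062.72 = 63.739

min=[-12.700,-13.100,-30.500] max=[24.100,23.700,6.300] diag=63.739


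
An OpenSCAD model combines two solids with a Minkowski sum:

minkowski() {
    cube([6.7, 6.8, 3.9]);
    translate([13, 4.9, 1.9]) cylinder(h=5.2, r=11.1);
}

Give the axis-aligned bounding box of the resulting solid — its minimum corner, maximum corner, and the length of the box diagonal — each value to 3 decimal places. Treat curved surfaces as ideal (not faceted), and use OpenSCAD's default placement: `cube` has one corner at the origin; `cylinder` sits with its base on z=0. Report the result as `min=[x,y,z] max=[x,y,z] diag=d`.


min=[1.900,-6.200,1.900] max=[30.800,22.800,11.000] diag=41.941

A = translate([13, 4.9, 1.9]) cylinder(h=5.2, r=11.1) → bbox [1.9,-6.2,1.9] .. [24.1,16,7.1]
B = cube([6.7, 6.8, 3.9]) → bbox [0,0,0] .. [6.7,6.8,3.9]
lo = A.lo+B.lo = [1.9+0, -6.2+0, 1.9+0] = [1.900,-6.200,1.900]
hi = A.hi+B.hi = [24.1+6.7, 16+6.8, 7.1+3.9] = [30.800,22.800,11.000]
diag = √(28.9²+29²+9.1²) = √1759.02 = 41.941


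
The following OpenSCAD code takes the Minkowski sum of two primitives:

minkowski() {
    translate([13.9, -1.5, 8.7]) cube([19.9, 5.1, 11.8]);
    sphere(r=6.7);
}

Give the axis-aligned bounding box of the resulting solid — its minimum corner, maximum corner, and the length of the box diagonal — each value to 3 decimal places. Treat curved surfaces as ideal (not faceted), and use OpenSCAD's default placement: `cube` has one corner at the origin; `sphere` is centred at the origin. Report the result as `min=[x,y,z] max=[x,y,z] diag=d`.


min=[7.200,-8.200,2.000] max=[40.500,10.300,27.200] diag=45.675

A = translate([13.9, -1.5, 8.7]) cube([19.9, 5.1, 11.8]) → bbox [13.9,-1.5,8.7] .. [33.8,3.6,20.5]
B = sphere(r=6.7) → bbox [-6.7,-6.7,-6.7] .. [6.7,6.7,6.7]
lo = A.lo+B.lo = [13.9-6.7, -1.5-6.7, 8.7-6.7] = [7.200,-8.200,2.000]
hi = A.hi+B.hi = [33.8+6.7, 3.6+6.7, 20.5+6.7] = [40.500,10.300,27.200]
diag = √(33.3²+18.5²+25.2²) = √2086.18 = 45.675


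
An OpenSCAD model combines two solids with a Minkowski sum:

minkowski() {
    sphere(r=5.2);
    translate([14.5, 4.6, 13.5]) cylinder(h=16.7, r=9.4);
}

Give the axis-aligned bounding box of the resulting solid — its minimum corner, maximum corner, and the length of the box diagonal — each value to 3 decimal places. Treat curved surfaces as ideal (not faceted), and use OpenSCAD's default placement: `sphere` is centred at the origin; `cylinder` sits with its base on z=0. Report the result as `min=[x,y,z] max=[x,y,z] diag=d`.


min=[-0.100,-10.000,8.300] max=[29.100,19.200,35.400] diag=49.393

A = translate([14.5, 4.6, 13.5]) cylinder(h=16.7, r=9.4) → bbox [5.1,-4.8,13.5] .. [23.9,14,30.2]
B = sphere(r=5.2) → bbox [-5.2,-5.2,-5.2] .. [5.2,5.2,5.2]
lo = A.lo+B.lo = [5.1-5.2, -4.8-5.2, 13.5-5.2] = [-0.100,-10.000,8.300]
hi = A.hi+B.hi = [23.9+5.2, 14+5.2, 30.2+5.2] = [29.100,19.200,35.400]
diag = √(29.2²+29.2²+27.1²) = √2439.69 = 49.393
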